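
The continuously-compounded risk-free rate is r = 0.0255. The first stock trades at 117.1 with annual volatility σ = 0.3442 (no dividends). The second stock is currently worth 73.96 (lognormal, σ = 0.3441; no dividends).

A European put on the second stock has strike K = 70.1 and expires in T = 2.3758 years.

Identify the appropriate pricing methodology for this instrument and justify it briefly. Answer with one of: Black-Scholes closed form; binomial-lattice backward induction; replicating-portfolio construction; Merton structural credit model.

Key observation: the instrument is a plain European put (strike 70.1) on a lognormal asset; the exact continuous-time formula applies directly.

framework: Black-Scholes closed form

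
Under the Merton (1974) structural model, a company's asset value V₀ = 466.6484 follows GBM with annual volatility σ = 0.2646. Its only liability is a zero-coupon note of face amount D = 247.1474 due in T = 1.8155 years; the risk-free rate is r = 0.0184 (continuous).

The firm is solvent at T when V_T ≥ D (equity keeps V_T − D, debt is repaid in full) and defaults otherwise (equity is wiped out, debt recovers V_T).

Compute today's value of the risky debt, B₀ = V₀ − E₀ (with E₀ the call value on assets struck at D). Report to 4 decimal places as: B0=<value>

B0=237.6458

Work the structural quantities from V₀ = 466.6484 against face 247.1474:
d₁ = [ln(V₀/D) + (r + σ²/2)T] / (σ√T)
   = [ln(466.6484/247.1474) + (0.0184 + 0.5·0.2646²)·1.8155] / (0.2646·√1.8155)
   = [0.635591 + 0.096960] / 0.356523 = 2.054706
d₂ = d₁ − σ√T = 2.054706 − 0.356523 = 1.698183
N(d₁) = 0.980046,  N(d₂) = 0.955263,  e^(−rT) = 0.967147
E₀ = V₀·N(d₁) − D·e^(−rT)·N(d₂)
   = 466.6484·0.980046 − 247.1474·0.967147·0.955263 = 229.002570
B₀ = V₀ − E₀ = 466.6484 − 229.002570 = 237.645830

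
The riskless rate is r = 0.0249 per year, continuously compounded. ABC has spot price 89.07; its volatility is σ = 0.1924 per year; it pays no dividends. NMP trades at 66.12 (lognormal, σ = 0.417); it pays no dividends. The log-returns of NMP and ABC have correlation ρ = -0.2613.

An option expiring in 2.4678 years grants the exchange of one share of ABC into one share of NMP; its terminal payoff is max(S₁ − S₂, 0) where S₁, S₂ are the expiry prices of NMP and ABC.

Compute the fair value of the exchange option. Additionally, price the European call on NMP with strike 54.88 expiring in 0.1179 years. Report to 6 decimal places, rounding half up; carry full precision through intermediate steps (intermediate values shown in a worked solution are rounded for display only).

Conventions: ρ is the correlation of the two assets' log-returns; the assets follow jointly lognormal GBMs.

σ_eff = √(σ₁² + σ₂² − 2ρσ₁σ₂) = √(0.417² + 0.1924² − 2·-0.2613·0.417·0.1924) = 0.502827
d₁ = (ln(S₁/S₂) + (q₂ − q₁ + σ_eff²/2)T) / (σ_eff√T) = (ln(66.12/89.07) + (0.0 − 0.0 + 0.126418)·2.4678) / 0.789903 = 0.017752
d₂ = d₁ − σ_eff√T = 0.017752 − 0.789903 = -0.772151
N(d₁) = 0.507082,  N(d₂) = 0.220012
V = S₁·e^{−q₁T}·N(d₁) − S₂·e^{−q₂T}·N(d₂) = 33.528236 − 19.596504 = 13.931732
[vanilla: NMP call K=54.88]
σ√T = 0.417·√0.1179 = 0.143183
d₁ = (ln(S/K) + (r+σ²/2)T) / (σ√T) = (ln(66.12/54.88) + (0.0249+0.417²/2)·0.1179) / 0.143183 = (0.186322 + 0.013186) / 0.143183 = 1.393378
d₂ = d₁ − σ√T = 1.393378 − 0.143183 = 1.250195
e^{−rT} = 0.997069
N(d₁) = 0.918247,  N(d₂) = 0.894386
price = S·N(d₁) − K·e^{−rT}·N(d₂) = 60.714509 − 48.940007 = 11.774503

exchange price = 13.931732
price(NMP call K=54.88) = 11.774503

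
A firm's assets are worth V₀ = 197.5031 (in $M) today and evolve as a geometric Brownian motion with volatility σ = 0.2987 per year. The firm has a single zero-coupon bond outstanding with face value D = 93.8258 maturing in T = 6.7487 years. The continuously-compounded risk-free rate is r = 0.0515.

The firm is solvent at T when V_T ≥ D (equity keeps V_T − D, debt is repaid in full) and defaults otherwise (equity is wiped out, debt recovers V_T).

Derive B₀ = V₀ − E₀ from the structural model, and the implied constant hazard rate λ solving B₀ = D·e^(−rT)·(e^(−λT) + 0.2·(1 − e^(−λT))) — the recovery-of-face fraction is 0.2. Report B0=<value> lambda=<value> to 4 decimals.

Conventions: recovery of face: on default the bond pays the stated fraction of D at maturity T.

With assets at 197.5031 and a single debt payment of 93.8258 at 6.7487 years:
d₁ = [ln(V₀/D) + (r + σ²/2)T] / (σ√T)
   = [ln(197.5031/93.8258) + (0.0515 + 0.5·0.2987²)·6.7487] / (0.2987·√6.7487)
   = [0.744314 + 0.648623] / 0.775971 = 1.795091
d₂ = d₁ − σ√T = 1.795091 − 0.775971 = 1.019120
N(d₁) = 0.963680,  N(d₂) = 0.845927,  e^(−rT) = 0.706411
E₀ = V₀·N(d₁) − D·e^(−rT)·N(d₂)
   = 197.5031·0.963680 − 93.8258·0.706411·0.845927 = 134.262176
B₀ = V₀ − E₀ = 197.5031 − 134.262176 = 63.240924
e^(−λT) = (B₀·e^(rT)/D − 0.2)/(1 − 0.2) = (63.2409·1.415606/93.8258 − 0.2)/0.8 = 0.94269204
λ = −ln(0.94269204)/6.7487 = 0.008745

B0=63.2409 lambda=0.0087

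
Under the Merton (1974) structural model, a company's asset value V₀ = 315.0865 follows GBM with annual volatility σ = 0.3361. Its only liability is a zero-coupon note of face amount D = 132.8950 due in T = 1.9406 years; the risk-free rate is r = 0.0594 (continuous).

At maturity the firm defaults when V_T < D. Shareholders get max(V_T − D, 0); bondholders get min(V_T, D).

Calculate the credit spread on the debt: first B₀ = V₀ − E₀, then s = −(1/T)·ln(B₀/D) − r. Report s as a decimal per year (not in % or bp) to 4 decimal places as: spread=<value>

Apply the equity-as-call identities (strike 132.8950, horizon 1.9406 years):
d₁ = [ln(V₀/D) + (r + σ²/2)T] / (σ√T)
   = [ln(315.0865/132.8950) + (0.0594 + 0.5·0.3361²)·1.9406] / (0.3361·√1.9406)
   = [0.863288 + 0.224880] / 0.468206 = 2.324124
d₂ = d₁ − σ√T = 2.324124 − 0.468206 = 1.855919
N(d₁) = 0.989941,  N(d₂) = 0.968267,  e^(−rT) = 0.891124
E₀ = V₀·N(d₁) − D·e^(−rT)·N(d₂)
   = 315.0865·0.989941 − 132.8950·0.891124·0.968267 = 197.248942
B₀ = V₀ − E₀ = 315.0865 − 197.248942 = 117.837558
spread = −(1/T)·ln(B₀/D) − r = −(1/1.9406)·ln(117.837558/132.8950) − 0.0594 = 0.00256656

spread=0.0026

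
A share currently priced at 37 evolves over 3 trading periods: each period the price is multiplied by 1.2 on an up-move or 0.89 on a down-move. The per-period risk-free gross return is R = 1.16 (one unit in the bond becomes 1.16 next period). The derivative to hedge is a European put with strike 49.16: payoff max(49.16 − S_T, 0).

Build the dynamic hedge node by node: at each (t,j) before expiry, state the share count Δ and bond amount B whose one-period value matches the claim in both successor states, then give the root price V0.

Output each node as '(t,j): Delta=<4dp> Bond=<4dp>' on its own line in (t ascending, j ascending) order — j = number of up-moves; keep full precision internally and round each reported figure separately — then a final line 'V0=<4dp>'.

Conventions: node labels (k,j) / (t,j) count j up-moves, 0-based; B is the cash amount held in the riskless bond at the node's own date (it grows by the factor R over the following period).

Under the risk-neutral measure, an up-move has probability p* = (R−d)/(u−d) = 0.8710 and values discount at R = 1.16.
At maturity the claim pays: V(3,0)=23.0761, V(3,1)=13.9908, V(3,2)=1.7408, V(3,3)=0.0000
  t=2,j=0: stock 29.3077 → up 35.1692 (V=13.9908), down 26.0839 (V=23.0761). Price 13.0716; hedge Δ=-1.0000, bond B=42.3793.
  t=2,j=1: stock 39.5160 → up 47.4192 (V=1.7408), down 35.1692 (V=13.9908). Price 2.8633; hedge Δ=-1.0000, bond B=42.3793.
  t=2,j=2: stock 53.2800 → up 63.9360 (V=0.0000), down 47.4192 (V=1.7408). Price 0.1936; hedge Δ=-0.1054, bond B=5.8091.
  t=1,j=0: stock 32.9300 → up 39.5160 (V=2.8633), down 29.3077 (V=13.0716). Price 3.6039; hedge Δ=-1.0000, bond B=36.5339.
  t=1,j=1: stock 44.4000 → up 53.2800 (V=0.1936), down 39.5160 (V=2.8633). Price 0.4639; hedge Δ=-0.1940, bond B=9.0757.
  t=0,j=0: stock 37.0000 → up 44.4000 (V=0.4639), down 32.9300 (V=3.6039). Price 0.7492; hedge Δ=-0.2738, bond B=10.8782.
As a check, the time-0 holding Δ(0,0)·S0 + B(0,0) comes to 0.7492 — exactly V0.

(0,0): Delta=-0.2738 Bond=10.8782
(1,0): Delta=-1.0000 Bond=36.5339
(1,1): Delta=-0.1940 Bond=9.0757
(2,0): Delta=-1.0000 Bond=42.3793
(2,1): Delta=-1.0000 Bond=42.3793
(2,2): Delta=-0.1054 Bond=5.8091
V0=0.7492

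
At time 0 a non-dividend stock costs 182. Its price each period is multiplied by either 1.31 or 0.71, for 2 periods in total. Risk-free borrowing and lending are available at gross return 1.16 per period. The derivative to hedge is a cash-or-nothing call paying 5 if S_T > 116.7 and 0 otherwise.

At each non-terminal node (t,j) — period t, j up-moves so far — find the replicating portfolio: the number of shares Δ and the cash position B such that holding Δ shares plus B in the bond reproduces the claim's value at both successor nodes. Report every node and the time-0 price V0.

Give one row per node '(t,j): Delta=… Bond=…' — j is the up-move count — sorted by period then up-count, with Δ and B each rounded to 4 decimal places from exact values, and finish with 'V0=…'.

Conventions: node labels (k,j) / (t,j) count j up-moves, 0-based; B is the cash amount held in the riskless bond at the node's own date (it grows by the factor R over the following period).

(0,0): Delta=0.0099 Bond=1.6876
(1,0): Delta=0.0645 Bond=-5.1006
(1,1): Delta=0.0000 Bond=4.3103
V0=3.4836

No-arbitrage ⇒ martingale measure with p* = (R−d)/(u−d) = 0.7500.
At maturity the claim pays: V(2,0)=0.0000, V(2,1)=5.0000, V(2,2)=5.0000
  t=1,j=0: stock 129.2200 → up 169.2782 (V=5.0000), down 91.7462 (V=0.0000). Price 3.2328; hedge Δ=0.0645, bond B=-5.1006.
  t=1,j=1: stock 238.4200 → up 312.3302 (V=5.0000), down 169.2782 (V=5.0000). Price 4.3103; hedge Δ=0.0000, bond B=4.3103.
  t=0,j=0: stock 182.0000 → up 238.4200 (V=4.3103), down 129.2200 (V=3.2328). Price 3.4836; hedge Δ=0.0099, bond B=1.6876.
Check: Δ(0,0)·S0 + B(0,0) = 3.4836 = V0.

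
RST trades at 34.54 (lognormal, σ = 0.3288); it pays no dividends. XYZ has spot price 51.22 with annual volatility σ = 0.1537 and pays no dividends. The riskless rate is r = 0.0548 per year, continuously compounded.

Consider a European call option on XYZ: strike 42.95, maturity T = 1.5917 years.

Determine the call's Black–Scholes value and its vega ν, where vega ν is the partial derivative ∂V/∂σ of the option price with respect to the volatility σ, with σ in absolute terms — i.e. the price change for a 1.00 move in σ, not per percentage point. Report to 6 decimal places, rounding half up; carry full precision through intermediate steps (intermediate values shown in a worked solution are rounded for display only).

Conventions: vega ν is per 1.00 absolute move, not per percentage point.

price = 12.206457
ν = 8.946370

σ√T = 0.1537·√1.5917 = 0.193912
d₁ = (ln(S/K) + (r+σ²/2)T) / (σ√T) = (ln(51.22/42.95) + (0.0548+0.1537²/2)·1.5917) / 0.193912 = (0.176093 + 0.106026) / 0.193912 = 1.454885
d₂ = d₁ − σ√T = 1.454885 − 0.193912 = 1.260973
e^{−rT} = 0.916471
N(d₁) = 0.927149,  N(d₂) = 0.896341
Call price V = S·N(d₁) − K·e^{−rT}·N(d₂) = 47.488594 − 35.282137 = 12.206457
φ(d₁) = (1/√(2π))·e^{−d₁²/2} = 0.138445
ν = S·φ(d₁)·√T = 8.946370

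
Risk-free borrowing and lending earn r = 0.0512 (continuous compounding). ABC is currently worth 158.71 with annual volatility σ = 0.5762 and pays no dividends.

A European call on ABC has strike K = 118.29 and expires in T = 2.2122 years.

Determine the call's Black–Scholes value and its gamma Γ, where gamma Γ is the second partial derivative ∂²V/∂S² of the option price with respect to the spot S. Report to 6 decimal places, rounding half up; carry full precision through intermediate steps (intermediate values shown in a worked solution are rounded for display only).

σ√T = 0.5762·√2.2122 = 0.857009
d₁ = (ln(S/K) + (r+σ²/2)T) / (σ√T) = (ln(158.71/118.29) + (0.0512+0.5762²/2)·2.2122) / 0.857009 = (0.293939 + 0.480497) / 0.857009 = 0.903650
d₂ = d₁ − σ√T = 0.903650 − 0.857009 = 0.046641
e^{−rT} = 0.892914
N(d₁) = 0.816910,  N(d₂) = 0.518600
Call price V = S·N(d₁) − K·e^{−rT}·N(d₂) = 129.651708 − 54.776035 = 74.875674
φ(d₁) = (1/√(2π))·e^{−d₁²/2} = 0.265211
Γ = φ(d₁) / (S·σ·√T) = 0.001950

price = 74.875674
Γ = 0.001950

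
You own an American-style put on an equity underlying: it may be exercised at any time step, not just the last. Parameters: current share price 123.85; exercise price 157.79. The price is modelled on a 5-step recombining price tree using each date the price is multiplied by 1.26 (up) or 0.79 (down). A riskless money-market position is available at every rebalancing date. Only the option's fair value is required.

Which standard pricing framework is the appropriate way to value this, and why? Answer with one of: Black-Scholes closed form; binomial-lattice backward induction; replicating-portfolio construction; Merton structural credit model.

framework: binomial-lattice backward induction

Key observation: an American put (K = 157.79, S₀ = 123.85) on a 5-date tree has no closed form — the optimal stopping decision is embedded and must be resolved recursively from expiry.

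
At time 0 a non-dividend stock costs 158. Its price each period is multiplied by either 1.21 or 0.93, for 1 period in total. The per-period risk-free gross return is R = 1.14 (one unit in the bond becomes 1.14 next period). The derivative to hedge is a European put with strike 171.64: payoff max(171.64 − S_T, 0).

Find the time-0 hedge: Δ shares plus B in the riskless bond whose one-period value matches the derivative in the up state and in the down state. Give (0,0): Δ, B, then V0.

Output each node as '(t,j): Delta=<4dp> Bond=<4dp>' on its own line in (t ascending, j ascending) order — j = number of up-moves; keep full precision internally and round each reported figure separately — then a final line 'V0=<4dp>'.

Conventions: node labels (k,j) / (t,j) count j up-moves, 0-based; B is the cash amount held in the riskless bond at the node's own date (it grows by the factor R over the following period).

(0,0): Delta=-0.5583 Bond=93.6310
V0=5.4167

No-arbitrage ⇒ martingale measure with p* = (R−d)/(u−d) = 0.7500.
At maturity the claim pays: V(1,0)=24.7000, V(1,1)=0.0000
  t=0,j=0: stock 158.0000 → up 191.1800 (V=0.0000), down 146.9400 (V=24.7000). Price 5.4167; hedge Δ=-0.5583, bond B=93.6310.
As a check, the time-0 holding Δ(0,0)·S0 + B(0,0) comes to 5.4167 — exactly V0.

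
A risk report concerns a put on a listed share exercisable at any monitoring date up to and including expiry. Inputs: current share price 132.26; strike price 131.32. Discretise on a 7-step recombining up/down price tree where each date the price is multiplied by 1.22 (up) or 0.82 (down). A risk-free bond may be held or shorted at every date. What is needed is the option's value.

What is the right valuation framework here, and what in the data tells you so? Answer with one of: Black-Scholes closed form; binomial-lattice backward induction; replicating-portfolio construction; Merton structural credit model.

framework: binomial-lattice backward induction

Key observation: an American put (K = 131.32, S₀ = 132.26) on a 7-date tree has no closed form — the optimal stopping decision is embedded and must be resolved recursively from expiry.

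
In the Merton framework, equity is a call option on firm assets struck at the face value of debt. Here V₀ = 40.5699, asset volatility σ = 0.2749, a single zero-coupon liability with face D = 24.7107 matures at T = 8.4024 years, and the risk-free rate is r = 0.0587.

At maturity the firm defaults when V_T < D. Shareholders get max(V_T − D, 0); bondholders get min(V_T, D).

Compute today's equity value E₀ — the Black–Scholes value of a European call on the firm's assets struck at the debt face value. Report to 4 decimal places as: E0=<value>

Apply the equity-as-call identities (strike 24.7107, horizon 8.4024 years):
d₁ = [ln(V₀/D) + (r + σ²/2)T] / (σ√T)
   = [ln(40.5699/24.7107) + (0.0587 + 0.5·0.2749²)·8.4024] / (0.2749·√8.4024)
   = [0.495790 + 0.810706] / 0.796850 = 1.639576
d₂ = d₁ − σ√T = 1.639576 − 0.796850 = 0.842726
N(d₁) = 0.949453,  N(d₂) = 0.800309,  e^(−rT) = 0.610656
E₀ = V₀·N(d₁) − D·e^(−rT)·N(d₂)
   = 40.5699·0.949453 − 24.7107·0.610656·0.800309 = 26.442763

E0=26.4428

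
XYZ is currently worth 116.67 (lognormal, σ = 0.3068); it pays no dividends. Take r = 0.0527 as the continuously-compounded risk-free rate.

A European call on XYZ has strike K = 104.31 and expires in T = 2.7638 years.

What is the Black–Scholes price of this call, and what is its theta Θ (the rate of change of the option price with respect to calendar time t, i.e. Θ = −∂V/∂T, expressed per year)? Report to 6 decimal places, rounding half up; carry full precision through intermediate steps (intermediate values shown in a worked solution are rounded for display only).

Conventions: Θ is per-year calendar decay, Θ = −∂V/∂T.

σ√T = 0.3068·√2.7638 = 0.510045
d₁ = (ln(S/K) + (r+σ²/2)T) / (σ√T) = (ln(116.67/104.31) + (0.0527+0.3068²/2)·2.7638) / 0.510045 = (0.111982 + 0.275725) / 0.510045 = 0.760143
d₂ = d₁ − σ√T = 0.760143 − 0.510045 = 0.250098
e^{−rT} = 0.864458
N(d₁) = 0.776416,  N(d₂) = 0.598744
Call price V = S·N(d₁) − K·e^{−rT}·N(d₂) = 90.584405 − 53.989757 = 36.594648
φ(d₁) = (1/√(2π))·e^{−d₁²/2} = 0.298840
Θ = −S·φ(d₁)·σ/(2√T) − r·K·e^{−rT}·N(d₂) = −3.217138 − 2.845260 = -6.062398

price = 36.594648
Θ = -6.062398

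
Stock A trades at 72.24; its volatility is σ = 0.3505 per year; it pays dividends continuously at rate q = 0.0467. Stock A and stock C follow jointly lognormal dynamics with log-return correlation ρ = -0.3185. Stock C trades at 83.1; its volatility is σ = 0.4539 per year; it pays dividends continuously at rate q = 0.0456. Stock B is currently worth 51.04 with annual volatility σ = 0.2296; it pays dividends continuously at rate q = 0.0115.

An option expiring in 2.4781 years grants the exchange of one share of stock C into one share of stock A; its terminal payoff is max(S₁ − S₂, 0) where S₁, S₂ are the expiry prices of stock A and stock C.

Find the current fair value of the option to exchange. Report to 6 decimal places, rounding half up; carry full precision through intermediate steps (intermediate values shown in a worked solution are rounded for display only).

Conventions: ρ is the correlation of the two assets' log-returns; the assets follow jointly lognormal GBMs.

exchange price = 22.620779

σ_eff = √(σ₁² + σ₂² − 2ρσ₁σ₂) = √(0.3505² + 0.4539² − 2·-0.3185·0.3505·0.4539) = 0.655909
d₁ = (ln(S₁/S₂) + (q₂ − q₁ + σ_eff²/2)T) / (σ_eff√T) = (ln(72.24/83.1) + (0.0456 − 0.0467 + 0.215109)·2.4781) / 1.032531 = 0.377987
d₂ = d₁ − σ_eff√T = 0.377987 − 1.032531 = -0.654544
N(d₁) = 0.647280,  N(d₂) = 0.256381
V = S₁·e^{−q₁T}·N(d₁) − S₂·e^{−q₂T}·N(d₂) = 41.649539 − 19.028760 = 22.620779
Key observation: no risk-free rate is needed — with the second asset as numeraire the exchange option is a call on the ratio S₁/S₂, and r cancels out of the value.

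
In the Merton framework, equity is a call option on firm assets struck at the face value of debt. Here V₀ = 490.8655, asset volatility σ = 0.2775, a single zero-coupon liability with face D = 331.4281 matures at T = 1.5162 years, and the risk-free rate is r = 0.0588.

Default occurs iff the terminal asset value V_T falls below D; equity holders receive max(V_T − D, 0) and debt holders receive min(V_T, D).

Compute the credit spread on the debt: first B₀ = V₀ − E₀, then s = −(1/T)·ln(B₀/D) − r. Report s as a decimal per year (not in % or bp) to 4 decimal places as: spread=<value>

spread=0.0103

With assets at 490.8655 and a single debt payment of 331.4281 at 1.5162 years:
d₁ = [ln(V₀/D) + (r + σ²/2)T] / (σ√T)
   = [ln(490.8655/331.4281) + (0.0588 + 0.5·0.2775²)·1.5162] / (0.2775·√1.5162)
   = [0.392759 + 0.147531] / 0.341697 = 1.581197
d₂ = d₁ − σ√T = 1.581197 − 0.341697 = 1.239500
N(d₁) = 0.943083,  N(d₂) = 0.892420,  e^(−rT) = 0.914706
E₀ = V₀·N(d₁) − D·e^(−rT)·N(d₂)
   = 490.8655·0.943083 − 331.4281·0.914706·0.892420 = 192.381814
B₀ = V₀ − E₀ = 490.8655 − 192.381814 = 298.483686
spread = −(1/T)·ln(B₀/D) − r = −(1/1.5162)·ln(298.483686/331.4281) − 0.0588 = 0.01025132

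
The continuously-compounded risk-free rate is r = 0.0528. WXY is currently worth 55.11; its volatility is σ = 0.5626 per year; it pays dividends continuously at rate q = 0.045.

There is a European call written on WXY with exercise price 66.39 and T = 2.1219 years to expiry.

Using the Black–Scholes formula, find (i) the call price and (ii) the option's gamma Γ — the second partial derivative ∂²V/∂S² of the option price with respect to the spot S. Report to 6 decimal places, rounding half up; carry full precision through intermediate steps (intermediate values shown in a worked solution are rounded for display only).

σ√T = 0.5626·√2.1219 = 0.819525
d₁ = (ln(S/K) + (r−q+σ²/2)T) / (σ√T) = (ln(55.11/66.39) + (0.0528−0.045+0.5626²/2)·2.1219) / 0.819525 = (-0.186215 + 0.352361) / 0.819525 = 0.202735
d₂ = d₁ − σ√T = 0.202735 − 0.819525 = -0.616790
e^{−rT} = 0.894012
e^{−qT} = 0.908932
N(d₁) = 0.580329,  N(d₂) = 0.268687
Call price V = S·e^{−qT}·N(d₁) − K·e^{−rT}·N(d₂) = 29.069376 − 15.947471 = 13.121905
φ(d₁) = (1/√(2π))·e^{−d₁²/2} = 0.390827
Γ = e^{−qT}·φ(d₁) / (S·σ·√T) = 0.007865

price = 13.121905
Γ = 0.007865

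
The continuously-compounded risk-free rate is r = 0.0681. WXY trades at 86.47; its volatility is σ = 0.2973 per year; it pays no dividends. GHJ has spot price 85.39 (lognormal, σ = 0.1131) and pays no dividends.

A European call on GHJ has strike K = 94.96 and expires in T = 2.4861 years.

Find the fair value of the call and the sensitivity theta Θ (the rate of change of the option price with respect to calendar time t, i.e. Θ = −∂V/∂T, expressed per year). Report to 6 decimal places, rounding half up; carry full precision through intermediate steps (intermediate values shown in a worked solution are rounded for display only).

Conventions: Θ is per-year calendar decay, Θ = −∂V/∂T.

price = 8.854322
Θ = -4.406984

σ√T = 0.1131·√2.4861 = 0.178329
d₁ = (ln(S/K) + (r+σ²/2)T) / (σ√T) = (ln(85.39/94.96) + (0.0681+0.1131²/2)·2.4861) / 0.178329 = (-0.106227 + 0.185204) / 0.178329 = 0.442874
d₂ = d₁ − σ√T = 0.442874 − 0.178329 = 0.264545
e^{−rT} = 0.844253
N(d₁) = 0.671072,  N(d₂) = 0.604320
Call price V = S·N(d₁) − K·e^{−rT}·N(d₂) = 57.302801 − 48.448480 = 8.854322
φ(d₁) = (1/√(2π))·e^{−d₁²/2} = 0.361676
Θ = −S·φ(d₁)·σ/(2√T) − r·K·e^{−rT}·N(d₂) = −1.107643 − 3.299341 = -4.406984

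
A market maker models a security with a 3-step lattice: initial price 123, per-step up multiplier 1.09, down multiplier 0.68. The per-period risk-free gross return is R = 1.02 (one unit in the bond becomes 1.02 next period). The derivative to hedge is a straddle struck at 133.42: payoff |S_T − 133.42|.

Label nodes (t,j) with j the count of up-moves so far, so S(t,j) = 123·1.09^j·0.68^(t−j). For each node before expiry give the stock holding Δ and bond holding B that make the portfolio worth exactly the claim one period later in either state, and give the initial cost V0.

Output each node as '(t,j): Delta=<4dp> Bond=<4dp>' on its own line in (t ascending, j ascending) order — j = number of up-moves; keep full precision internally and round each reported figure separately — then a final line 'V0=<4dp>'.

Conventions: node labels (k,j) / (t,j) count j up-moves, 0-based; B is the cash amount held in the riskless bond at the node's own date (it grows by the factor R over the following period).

(0,0): Delta=-0.3219 Bond=70.1192
(1,0): Delta=-1.0000 Bond=128.2391
(1,1): Delta=-0.2348 Bond=59.8445
(2,0): Delta=-1.0000 Bond=130.8039
(2,1): Delta=-1.0000 Bond=130.8039
(2,2): Delta=-0.1365 Bond=46.6785
V0=30.5273

The replicating-portfolio and risk-neutral prices coincide; use p* = (1.02−0.68)/(1.09−0.68) = 0.8293 for the latter.
Expiry values: V(3,0)=94.7449, V(3,1)=71.4260, V(3,2)=34.0473, V(3,3)=25.8686
Node (2,0) S=56.8752: V=(p*·71.4260+(1−p*)·94.7449)/1.02=73.9287; Δ=(71.4260−94.7449)/(61.9940−38.6751)=-1.0000; B=V−Δ·S=130.8039
Node (2,1) S=91.1676: V=(p*·34.0473+(1−p*)·71.4260)/1.02=39.6363; Δ=(34.0473−71.4260)/(99.3727−61.9940)=-1.0000; B=V−Δ·S=130.8039
Node (2,2) S=146.1363: V=(p*·25.8686+(1−p*)·34.0473)/1.02=26.7303; Δ=(25.8686−34.0473)/(159.2886−99.3727)=-0.1365; B=V−Δ·S=46.6785
Node (1,0) S=83.6400: V=(p*·39.6363+(1−p*)·73.9287)/1.02=44.5991; Δ=(39.6363−73.9287)/(91.1676−56.8752)=-1.0000; B=V−Δ·S=128.2391
Node (1,1) S=134.0700: V=(p*·26.7303+(1−p*)·39.6363)/1.02=28.3665; Δ=(26.7303−39.6363)/(146.1363−91.1676)=-0.2348; B=V−Δ·S=59.8445
Node (0,0) S=123.0000: V=(p*·28.3665+(1−p*)·44.5991)/1.02=30.5273; Δ=(28.3665−44.5991)/(134.0700−83.6400)=-0.3219; B=V−Δ·S=70.1192
Sanity check at the root: Δ(0,0)·S0 + B(0,0) reproduces V0 = 30.5273.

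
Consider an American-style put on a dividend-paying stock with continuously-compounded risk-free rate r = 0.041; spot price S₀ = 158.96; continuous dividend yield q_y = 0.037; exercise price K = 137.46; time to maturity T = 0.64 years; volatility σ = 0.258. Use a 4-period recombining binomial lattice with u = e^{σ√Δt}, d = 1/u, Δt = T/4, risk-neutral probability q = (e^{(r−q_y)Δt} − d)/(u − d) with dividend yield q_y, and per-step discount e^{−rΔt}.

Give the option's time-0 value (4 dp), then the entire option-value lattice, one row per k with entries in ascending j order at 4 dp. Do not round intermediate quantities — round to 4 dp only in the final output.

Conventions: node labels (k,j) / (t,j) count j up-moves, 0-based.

Δt=0.16000  u=1.10871  d=0.90195  q=0.47732  discount=0.99346
step 4 (expiry): payoffs max(K−S,0) = 32.2611 8.1448 0.0000 0.0000 0.0000
k=3: (k=3,j=0): S=116.6354, K−S=20.8246, hold=20.6143 ⇒ V=20.8246 exercise | (k=3,j=1): S=143.3734, K−S=0.0000, hold=4.2293 ⇒ V=4.2293 continue | (k=3,j=2): S=176.2410, K−S=0.0000, hold=0.0000 ⇒ V=0.0000 continue | (k=3,j=3): S=216.6434, K−S=0.0000, hold=0.0000 ⇒ V=0.0000 continue
k=2: (k=2,j=0): S=129.3152, K−S=8.1448, hold=12.8190 ⇒ V=12.8190 continue | (k=2,j=1): S=158.9600, K−S=0.0000, hold=2.1961 ⇒ V=2.1961 continue | (k=2,j=2): S=195.4008, K−S=0.0000, hold=0.0000 ⇒ V=0.0000 continue
k=1: (k=1,j=0): S=143.3734, K−S=0.0000, hold=7.6978 ⇒ V=7.6978 continue | (k=1,j=1): S=176.2410, K−S=0.0000, hold=1.1404 ⇒ V=1.1404 continue
k=0: (k=0,j=0): S=158.9600, K−S=0.0000, hold=4.5380 ⇒ V=4.5380 continue

price = 4.5380
tree:
4.5380
7.6978 1.1404
12.8190 2.1961 0.0000
20.8246 4.2293 0.0000 0.0000
32.2611 8.1448 0.0000 0.0000 0.0000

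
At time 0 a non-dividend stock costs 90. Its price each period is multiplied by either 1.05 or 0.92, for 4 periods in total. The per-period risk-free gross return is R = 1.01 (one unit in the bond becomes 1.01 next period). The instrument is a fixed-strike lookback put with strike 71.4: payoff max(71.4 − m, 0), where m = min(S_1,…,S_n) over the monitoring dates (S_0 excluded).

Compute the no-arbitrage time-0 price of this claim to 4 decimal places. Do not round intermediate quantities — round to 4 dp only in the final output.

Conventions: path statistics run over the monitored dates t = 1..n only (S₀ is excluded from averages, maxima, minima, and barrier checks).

Set p* = 0.6923 (from d < R < u); the path-dependent value is the discounted p*-expectation over all price paths.
Enumerate all 2^4 = 16 price paths (U = up ×1.05, D = down ×0.92); each path with k up-moves has probability p*^k·(1−p*)^(4−k).
DDDD: m=64.4754, payoff=6.9246, prob=0.008963
UDDD: m=73.5860, payoff=0.0000, prob=0.020167
DUDD: m=73.5860, payoff=0.0000, prob=0.020167
UUDD: m=83.9840, payoff=0.0000, prob=0.045377
DDUD: m=73.5860, payoff=0.0000, prob=0.020167
UDUD: m=83.9840, payoff=0.0000, prob=0.045377
DUUD: m=82.8000, payoff=0.0000, prob=0.045377
UUUD: m=94.5000, payoff=0.0000, prob=0.102097
DDDU: m=70.0819, payoff=1.3181, prob=0.020167
UDDU: m=79.9848, payoff=0.0000, prob=0.045377
DUDU: m=79.9848, payoff=0.0000, prob=0.045377
UUDU: m=91.2870, payoff=0.0000, prob=0.102097
DDUU: m=76.1760, payoff=0.0000, prob=0.045377
UDUU: m=86.9400, payoff=0.0000, prob=0.102097
DUUU: m=82.8000, payoff=0.0000, prob=0.102097
UUUU: m=94.5000, payoff=0.0000, prob=0.229719
Price = Σ prob·payoff / R^4 = 0.088650 / 1.040604 = 0.0852

price = 0.0852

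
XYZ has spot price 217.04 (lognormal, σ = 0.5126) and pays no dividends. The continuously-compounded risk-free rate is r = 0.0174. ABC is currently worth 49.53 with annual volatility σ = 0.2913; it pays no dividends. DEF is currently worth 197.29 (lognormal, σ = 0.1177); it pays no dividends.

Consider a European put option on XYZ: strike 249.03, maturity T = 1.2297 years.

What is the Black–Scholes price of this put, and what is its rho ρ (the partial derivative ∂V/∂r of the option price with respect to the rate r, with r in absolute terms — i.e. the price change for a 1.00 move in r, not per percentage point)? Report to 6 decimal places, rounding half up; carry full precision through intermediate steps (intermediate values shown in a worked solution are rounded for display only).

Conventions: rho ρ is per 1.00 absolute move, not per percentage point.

σ√T = 0.5126·√1.2297 = 0.568432
d₁ = (ln(S/K) + (r+σ²/2)T) / (σ√T) = (ln(217.04/249.03) + (0.0174+0.5126²/2)·1.2297) / 0.568432 = (-0.137492 + 0.182954) / 0.568432 = 0.079978
d₂ = d₁ − σ√T = 0.079978 − 0.568432 = -0.488453
e^{−rT} = 0.978831
N(−d₁) = 0.468127,  N(−d₂) = 0.687386
Put price V = K·e^{−rT}·N(−d₂) − S·N(−d₁) = 167.555831 − 101.602323 = 65.953508
ρ = −K·T·e^{−rT}·N(−d₂) = -206.043405

price = 65.953508
ρ = -206.043405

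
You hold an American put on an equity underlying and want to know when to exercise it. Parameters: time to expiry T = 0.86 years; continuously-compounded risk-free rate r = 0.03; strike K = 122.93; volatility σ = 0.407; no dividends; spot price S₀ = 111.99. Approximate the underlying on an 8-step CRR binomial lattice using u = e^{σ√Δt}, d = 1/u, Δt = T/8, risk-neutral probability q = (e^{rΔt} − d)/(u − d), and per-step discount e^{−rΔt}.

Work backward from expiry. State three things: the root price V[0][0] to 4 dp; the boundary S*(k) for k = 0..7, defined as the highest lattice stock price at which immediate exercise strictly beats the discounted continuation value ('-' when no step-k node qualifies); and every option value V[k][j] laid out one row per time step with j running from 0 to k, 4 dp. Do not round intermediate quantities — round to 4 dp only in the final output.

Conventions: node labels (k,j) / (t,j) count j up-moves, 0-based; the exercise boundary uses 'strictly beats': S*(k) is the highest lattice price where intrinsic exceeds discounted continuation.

Δt=0.10750  u=1.14276  d=0.87508  q=0.47876  discount=0.99678
step 8 (expiry): payoffs max(K−S,0) = 84.4223 72.6430 57.2605 37.1726 10.9400 0.0000 0.0000 0.0000 0.0000
step 7: (k=7,j=0): S=44.0050, K−S=78.9250, hold=78.5292 ⇒ V=78.9250 exercise | (k=7,j=1): S=57.4658, K−S=65.4642, hold=65.0684 ⇒ V=65.4642 exercise | (k=7,j=2): S=75.0443, K−S=47.8857, hold=47.4899 ⇒ V=47.8857 exercise | (k=7,j=3): S=97.9998, K−S=24.9302, hold=24.5344 ⇒ V=24.9302 exercise | (k=7,j=4): S=127.9774, K−S=0.0000, hold=5.6841 ⇒ V=5.6841 continue | (k=7,j=5): S=167.1249, K−S=0.0000, hold=0.0000 ⇒ V=0.0000 continue | (k=7,j=6): S=218.2473, K−S=0.0000, hold=0.0000 ⇒ V=0.0000 continue | (k=7,j=7): S=285.0078, K−S=0.0000, hold=0.0000 ⇒ V=0.0000 continue  boundary S*=97.9998
step 6: (k=6,j=0): S=50.2870, K−S=72.6430, hold=72.2472 ⇒ V=72.6430 exercise | (k=6,j=1): S=65.6695, K−S=57.2605, hold=56.8647 ⇒ V=57.2605 exercise | (k=6,j=2): S=85.7574, K−S=37.1726, hold=36.7768 ⇒ V=37.1726 exercise | (k=6,j=3): S=111.9900, K−S=10.9400, hold=15.6654 ⇒ V=15.6654 continue | (k=6,j=4): S=146.2471, K−S=0.0000, hold=2.9532 ⇒ V=2.9532 continue | (k=6,j=5): S=190.9831, K−S=0.0000, hold=0.0000 ⇒ V=0.0000 continue | (k=6,j=6): S=249.4037, K−S=0.0000, hold=0.0000 ⇒ V=0.0000 continue  boundary S*=85.7574
step 5: (k=5,j=0): S=57.4658, K−S=65.4642, hold=65.0684 ⇒ V=65.4642 exercise | (k=5,j=1): S=75.0443, K−S=47.8857, hold=47.4899 ⇒ V=47.8857 exercise | (k=5,j=2): S=97.9998, K−S=24.9302, hold=26.7894 ⇒ V=26.7894 continue | (k=5,j=3): S=127.9774, K−S=0.0000, hold=9.5485 ⇒ V=9.5485 continue | (k=5,j=4): S=167.1249, K−S=0.0000, hold=1.5344 ⇒ V=1.5344 continue | (k=5,j=5): S=218.2473, K−S=0.0000, hold=0.0000 ⇒ V=0.0000 continue  boundary S*=75.0443
step 4: (k=4,j=0): S=65.6695, K−S=57.2605, hold=56.8647 ⇒ V=57.2605 exercise | (k=4,j=1): S=85.7574, K−S=37.1726, hold=37.6641 ⇒ V=37.6641 continue | (k=4,j=2): S=111.9900, K−S=10.9400, hold=18.4755 ⇒ V=18.4755 continue | (k=4,j=3): S=146.2471, K−S=0.0000, hold=5.6933 ⇒ V=5.6933 continue | (k=4,j=4): S=190.9831, K−S=0.0000, hold=0.7972 ⇒ V=0.7972 continue  boundary S*=65.6695
step 3: (k=3,j=0): S=75.0443, K−S=47.8857, hold=47.7245 ⇒ V=47.8857 exercise | (k=3,j=1): S=97.9998, K−S=24.9302, hold=28.3858 ⇒ V=28.3858 continue | (k=3,j=2): S=127.9774, K−S=0.0000, hold=12.3162 ⇒ V=12.3162 continue | (k=3,j=3): S=167.1249, K−S=0.0000, hold=3.3385 ⇒ V=3.3385 continue  boundary S*=75.0443
step 2: (k=2,j=0): S=85.7574, K−S=37.1726, hold=38.4259 ⇒ V=38.4259 continue | (k=2,j=1): S=111.9900, K−S=10.9400, hold=20.6257 ⇒ V=20.6257 continue | (k=2,j=2): S=146.2471, K−S=0.0000, hold=7.9923 ⇒ V=7.9923 continue  boundary S*=-
step 1: (k=1,j=0): S=97.9998, K−S=24.9302, hold=29.8077 ⇒ V=29.8077 continue | (k=1,j=1): S=127.9774, K−S=0.0000, hold=14.5304 ⇒ V=14.5304 continue  boundary S*=-
step 0: (k=0,j=0): S=111.9900, K−S=10.9400, hold=22.4212 ⇒ V=22.4212 continue  boundary S*=-

price = 22.4212
boundary = - - - 75.0443 65.6695 75.0443 85.7574 97.9998
tree:
22.4212
29.8077 14.5304
38.4259 20.6257 7.9923
47.8857 28.3858 12.3162 3.3385
57.2605 37.6641 18.4755 5.6933 0.7972
65.4642 47.8857 26.7894 9.5485 1.5344 0.0000
72.6430 57.2605 37.1726 15.6654 2.9532 0.0000 0.0000
78.9250 65.4642 47.8857 24.9302 5.6841 0.0000 0.0000 0.0000
84.4223 72.6430 57.2605 37.1726 10.9400 0.0000 0.0000 0.0000 0.0000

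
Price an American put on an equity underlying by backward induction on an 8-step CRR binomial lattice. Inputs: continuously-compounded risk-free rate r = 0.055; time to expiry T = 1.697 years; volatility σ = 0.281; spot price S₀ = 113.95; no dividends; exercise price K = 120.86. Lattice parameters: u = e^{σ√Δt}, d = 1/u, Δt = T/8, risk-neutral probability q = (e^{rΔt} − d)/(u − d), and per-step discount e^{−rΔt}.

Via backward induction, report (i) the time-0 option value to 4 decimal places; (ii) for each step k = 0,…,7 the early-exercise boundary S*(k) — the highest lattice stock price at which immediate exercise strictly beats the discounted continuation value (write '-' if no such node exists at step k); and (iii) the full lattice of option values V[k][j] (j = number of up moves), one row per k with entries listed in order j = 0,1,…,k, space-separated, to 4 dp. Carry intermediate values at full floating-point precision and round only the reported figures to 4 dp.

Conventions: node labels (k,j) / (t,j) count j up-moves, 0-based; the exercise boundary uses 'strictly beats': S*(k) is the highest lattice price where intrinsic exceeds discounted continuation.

price = 16.3381
boundary = - - 87.9633 77.2849 87.9633 77.2849 87.9633 100.1170
tree:
16.3381
23.5571 9.8561
32.8967 15.2262 4.9816
43.5751 22.8011 8.3808 1.8673
52.9571 32.8967 13.7351 3.4876 0.3713
61.2002 43.5751 21.7559 6.4320 0.7711 0.0000
68.4426 52.9571 32.8967 11.6732 1.6017 0.0000 0.0000
74.8058 61.2002 43.5751 20.7430 3.3268 0.0000 0.0000 0.0000
80.3966 68.4426 52.9571 32.8967 6.9100 0.0000 0.0000 0.0000 0.0000

Δt=0.21213  u=1.13817  d=0.87860  q=0.51290  discount=0.98840
step 8 (expiry): payoffs max(K−S,0) = 80.3966 68.4426 52.9571 32.8967 6.9100 0.0000 0.0000 0.0000 0.0000
step 7: (k=7,j=0): S=46.0542, K−S=74.8058, hold=73.4040 ⇒ V=74.8058 exercise | (k=7,j=1): S=59.6598, K−S=61.2002, hold=59.7983 ⇒ V=61.2002 exercise | (k=7,j=2): S=77.2849, K−S=43.5751, hold=42.1732 ⇒ V=43.5751 exercise | (k=7,j=3): S=100.1170, K−S=20.7430, hold=19.3411 ⇒ V=20.7430 exercise | (k=7,j=4): S=129.6943, K−S=0.0000, hold=3.3268 ⇒ V=3.3268 continue | (k=7,j=5): S=168.0095, K−S=0.0000, hold=0.0000 ⇒ V=0.0000 continue | (k=7,j=6): S=217.6441, K−S=0.0000, hold=0.0000 ⇒ V=0.0000 continue | (k=7,j=7): S=281.9420, K−S=0.0000, hold=0.0000 ⇒ V=0.0000 continue  boundary S*=100.1170
step 6: (k=6,j=0): S=52.4174, K−S=68.4426, hold=67.0408 ⇒ V=68.4426 exercise | (k=6,j=1): S=67.9029, K−S=52.9571, hold=51.5552 ⇒ V=52.9571 exercise | (k=6,j=2): S=87.9633, K−S=32.8967, hold=31.4949 ⇒ V=32.8967 exercise | (k=6,j=3): S=113.9500, K−S=6.9100, hold=11.6732 ⇒ V=11.6732 continue | (k=6,j=4): S=147.6139, K−S=0.0000, hold=1.6017 ⇒ V=1.6017 continue | (k=6,j=5): S=191.2231, K−S=0.0000, hold=0.0000 ⇒ V=0.0000 continue | (k=6,j=6): S=247.7156, K−S=0.0000, hold=0.0000 ⇒ V=0.0000 continue  boundary S*=87.9633
step 5: (k=5,j=0): S=59.6598, K−S=61.2002, hold=59.7983 ⇒ V=61.2002 exercise | (k=5,j=1): S=77.2849, K−S=43.5751, hold=42.1732 ⇒ V=43.5751 exercise | (k=5,j=2): S=100.1170, K−S=20.7430, hold=21.7559 ⇒ V=21.7559 continue | (k=5,j=3): S=129.6943, K−S=0.0000, hold=6.4320 ⇒ V=6.4320 continue | (k=5,j=4): S=168.0095, K−S=0.0000, hold=0.7711 ⇒ V=0.7711 continue | (k=5,j=5): S=217.6441, K−S=0.0000, hold=0.0000 ⇒ V=0.0000 continue  boundary S*=77.2849
step 4: (k=4,j=0): S=67.9029, K−S=52.9571, hold=51.5552 ⇒ V=52.9571 exercise | (k=4,j=1): S=87.9633, K−S=32.8967, hold=32.0083 ⇒ V=32.8967 exercise | (k=4,j=2): S=113.9500, K−S=6.9100, hold=13.7351 ⇒ V=13.7351 continue | (k=4,j=3): S=147.6139, K−S=0.0000, hold=3.4876 ⇒ V=3.4876 continue | (k=4,j=4): S=191.2231, K−S=0.0000, hold=0.3713 ⇒ V=0.3713 continue  boundary S*=87.9633
step 3: (k=3,j=0): S=77.2849, K−S=43.5751, hold=42.1732 ⇒ V=43.5751 exercise | (k=3,j=1): S=100.1170, K−S=20.7430, hold=22.8011 ⇒ V=22.8011 continue | (k=3,j=2): S=129.6943, K−S=0.0000, hold=8.3808 ⇒ V=8.3808 continue | (k=3,j=3): S=168.0095, K−S=0.0000, hold=1.8673 ⇒ V=1.8673 continue  boundary S*=77.2849
step 2: (k=2,j=0): S=87.9633, K−S=32.8967, hold=32.5382 ⇒ V=32.8967 exercise | (k=2,j=1): S=113.9500, K−S=6.9100, hold=15.2262 ⇒ V=15.2262 continue | (k=2,j=2): S=147.6139, K−S=0.0000, hold=4.9816 ⇒ V=4.9816 continue  boundary S*=87.9633
step 1: (k=1,j=0): S=100.1170, K−S=20.7430, hold=23.5571 ⇒ V=23.5571 continue | (k=1,j=1): S=129.6943, K−S=0.0000, hold=9.8561 ⇒ V=9.8561 continue  boundary S*=-
step 0: (k=0,j=0): S=113.9500, K−S=6.9100, hold=16.3381 ⇒ V=16.3381 continue  boundary S*=-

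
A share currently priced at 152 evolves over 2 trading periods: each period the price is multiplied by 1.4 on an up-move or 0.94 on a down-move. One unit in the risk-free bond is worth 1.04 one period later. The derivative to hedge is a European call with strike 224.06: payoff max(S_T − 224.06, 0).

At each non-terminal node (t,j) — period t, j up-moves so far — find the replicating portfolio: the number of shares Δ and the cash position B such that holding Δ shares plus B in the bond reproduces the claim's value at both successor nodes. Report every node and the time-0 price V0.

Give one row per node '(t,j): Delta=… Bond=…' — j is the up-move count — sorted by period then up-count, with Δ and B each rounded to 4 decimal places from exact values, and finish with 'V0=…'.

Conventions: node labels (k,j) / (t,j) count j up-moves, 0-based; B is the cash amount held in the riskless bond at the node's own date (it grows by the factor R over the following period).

(0,0): Delta=0.2208 Bond=-30.3358
(1,0): Delta=0.0000 Bond=0.0000
(1,1): Delta=0.7545 Bond=-145.1263
V0=3.2272

Arbitrage-free pricing uses the up-move probability p* = (R−d)/(u−d) = 0.2174, discounting each step at R = 1.04.
Terminal payoffs: V(2,0)=0.0000, V(2,1)=0.0000, V(2,2)=73.8600
  t=1,j=0: stock 142.8800 → up 200.0320 (V=0.0000), down 134.3072 (V=0.0000). Price 0.0000; hedge Δ=0.0000, bond B=0.0000.
  t=1,j=1: stock 212.8000 → up 297.9200 (V=73.8600), down 200.0320 (V=0.0000). Price 15.4390; hedge Δ=0.7545, bond B=-145.1263.
  t=0,j=0: stock 152.0000 → up 212.8000 (V=15.4390), down 142.8800 (V=0.0000). Price 3.2272; hedge Δ=0.2208, bond B=-30.3358.
Check: Δ(0,0)·S0 + B(0,0) = 3.2272 = V0.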